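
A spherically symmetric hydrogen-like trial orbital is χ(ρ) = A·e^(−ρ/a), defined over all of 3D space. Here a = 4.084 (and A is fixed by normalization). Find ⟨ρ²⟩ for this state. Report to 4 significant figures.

⟨ρ^2⟩ ≈ 50.04

By definition ⟨ρ²⟩ = ∫ ρ^2 |χ(ρ)|² 4πρ² dρ.
Using ∫₀^∞ ρⁿ e^(−αρ) dρ = n!/αⁿ⁺¹, the ratio of the moment integral to the normalization integral gives ⟨ρ²⟩ = 3·a^2.
Putting a = 4.084 gives 50.037.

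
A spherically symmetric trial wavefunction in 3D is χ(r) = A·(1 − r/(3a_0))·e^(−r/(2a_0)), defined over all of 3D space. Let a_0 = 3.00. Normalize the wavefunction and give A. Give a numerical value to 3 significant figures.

Normalization requires ∫|χ|² 4πr² dr = 1, integrated from 0 to ∞.
In 3D with spherical symmetry the volume element is 4πr² dr.
With ∫₀^∞ r^4 e^(−αr) dr = 4!/α^5, carrying out the integral gives A² · 8·π·a_0^3/3.
Hence A² = 1/[8·π·a_0^3/3].
Substituting a_0 = 3.00 gives A² = 0.004421, so A = 0.06649.

A ≈ 0.0665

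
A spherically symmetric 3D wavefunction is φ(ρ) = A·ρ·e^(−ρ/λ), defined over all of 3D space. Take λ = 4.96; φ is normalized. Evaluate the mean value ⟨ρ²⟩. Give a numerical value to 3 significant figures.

By definition ⟨ρ²⟩ = ∫ ρ^2 |φ(ρ)|² 4πρ² dρ.
Recall ∫₀^∞ ρ^m e^(−ρ/β) dρ = m!·β^(m+1), evaluating both integrals, ⟨ρ²⟩ = 15·λ^2/2.
Putting λ = 4.96 gives 184.5.

⟨ρ^2⟩ ≈ 185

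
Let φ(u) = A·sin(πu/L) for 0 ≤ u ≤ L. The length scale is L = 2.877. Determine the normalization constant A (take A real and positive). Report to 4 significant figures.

Require ∫ |φ|² du = 1 over the whole domain.
Using sin²θ = (1 − cos 2θ)/2, with φ = A·sin(πu/L), the integral evaluates to A²·[L/2].
Hence A² = 1/[L/2].
Plugging in L = 2.877 yields A = 0.83377.

A ≈ 0.8338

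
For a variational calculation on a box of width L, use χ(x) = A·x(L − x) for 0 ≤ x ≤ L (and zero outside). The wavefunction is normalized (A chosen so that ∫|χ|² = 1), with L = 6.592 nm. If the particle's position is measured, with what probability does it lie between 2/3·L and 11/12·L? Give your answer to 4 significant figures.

P ≈ 0.2048

The probability is P = ∫ |χ|² dx over [2/3·L, 11/12·L].
The normalization integral ∫|χ|²dx over the whole domain equals L^5/30·A², and A² cancels in the ratio.
Let u = x/L; then A² and the length scale cancel, so P = ∫_{2/3}^{11/12} u^2·(1 - u)^2 du ÷ ∫_{0}^{1} u^2·(1 - u)^2 du.
Using ∫ u^2·(1 - u)^2 du = u^3·(6·u^2 - 15·u + 10)/30, the numerator is ≈ 0.00682629 and the denominator is 1/30.
The result is P = 0.20479.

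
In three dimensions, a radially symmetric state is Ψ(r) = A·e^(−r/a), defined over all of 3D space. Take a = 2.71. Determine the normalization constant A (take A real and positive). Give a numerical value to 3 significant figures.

Require ∫ |Ψ|² 4πr² dr = 1 over the whole domain.
The angular integral contributes 4π, leaving ∫₀^∞ r²|Ψ|² dr.
With ∫₀^∞ r^2 e^(−αr) dr = 2!/α^3, with Ψ = A·e^(−r/a), the integral evaluates to A²·[π·a^3].
So A² = (π·a^3)^(−1).
Substituting a = 2.71 gives A² = 0.01599, so A = 0.1265.

A ≈ 0.126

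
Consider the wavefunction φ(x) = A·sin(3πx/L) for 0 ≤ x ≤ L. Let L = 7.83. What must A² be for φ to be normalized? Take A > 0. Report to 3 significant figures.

A^2 ≈ 0.255

We need A² ∫|f|² dx = 1, taking the integral from 0 to L.
With ∫₀^L sin²(nπx/L) dx = L/2, the integral (without the A² prefactor) comes out to L/2.
Hence A² = 1/[L/2].
Substituting L = 7.83 gives A² = 0.2554, so A = 0.5054.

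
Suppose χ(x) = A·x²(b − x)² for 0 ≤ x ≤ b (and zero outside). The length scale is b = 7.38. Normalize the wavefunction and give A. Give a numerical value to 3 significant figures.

A ≈ 0.00311

Normalization requires ∫|χ|² dx = 1, integrated from 0 to b.
∫|χ|² dx = A²·(b^9/630).
Setting this equal to 1 gives A² = 1/(b^9/630).
With b = 7.38: A² = 0.000009701 and A = 0.003115.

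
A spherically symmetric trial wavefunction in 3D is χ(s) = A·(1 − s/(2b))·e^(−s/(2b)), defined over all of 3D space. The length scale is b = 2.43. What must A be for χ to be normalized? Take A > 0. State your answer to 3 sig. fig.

A ≈ 0.0527

We need A² ∫|f|² 4πs² ds = 1, taking the integral from 0 to ∞.
(Spherical symmetry: dV = 4πs² ds.)
With χ = A·(1 − s/(2b))·e^(−s/(2b)), the integral evaluates to A²·[8·π·b^3].
So A² = (8·π·b^3)^(−1).
Plugging in b = 2.43 yields A = 0.05266.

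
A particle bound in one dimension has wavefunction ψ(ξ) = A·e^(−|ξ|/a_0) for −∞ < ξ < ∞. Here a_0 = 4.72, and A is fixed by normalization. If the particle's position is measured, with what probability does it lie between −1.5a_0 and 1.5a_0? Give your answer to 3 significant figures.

|ψ|² is the probability density, so P = ∫_{−1.5a_0}^{1.5a_0} |ψ|² dξ.
With A² fixed by ∫|ψ|² = 1, i.e. A² = (a_0)^(−1), substitute and integrate.
By symmetry take twice the ξ ≥ 0 contribution in numerator and denominator; the 2's cancel. Let u = ξ/a_0; then A² and the length scale cancel, so P = ∫_{0}^{1.5} e^(-2·u) du ÷ ∫_{0}^{∞} e^(-2·u) du.
Using ∫ e^(-2·u) du = -e^(-2·u)/2, the numerator is 1/2 - e^(-3)/2 and the denominator is 1/2.
This works out to P = 0.9502.

P ≈ 0.950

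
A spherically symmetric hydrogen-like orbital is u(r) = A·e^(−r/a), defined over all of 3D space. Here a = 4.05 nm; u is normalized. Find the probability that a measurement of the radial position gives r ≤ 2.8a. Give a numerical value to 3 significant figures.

P ≈ 0.918

Integrate the radial probability density 4πr²|u|² over r ≤ 2.8a.
Normalization gives A² = 1/(π·a^3).
In terms of t = r/a (A², 4π and the length scale all cancel between numerator and denominator), P = [∫_{0}^{2.8} t^2·e^(-2·t) dt] / [∫_{0}^{∞} t^2·e^(-2·t) dt].
With ∫ t^2·e^(-2·t) dt = -(2·t^2 + 2·t + 1)·e^(-2·t)/4 + C, the region integral is 1/4 - 557·e^(-28/5)/100 and the full one is 1/4.
The region integral divided by the full integral gives P = 0.9176.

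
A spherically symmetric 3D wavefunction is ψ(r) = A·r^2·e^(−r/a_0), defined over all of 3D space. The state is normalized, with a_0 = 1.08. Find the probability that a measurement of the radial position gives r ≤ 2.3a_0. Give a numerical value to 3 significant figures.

P ≈ 0.182

P = ∫ |ψ|² 4πr² dr over r ≤ 2.3a_0.
A² is fixed by ∫₀^∞ 4πr²|ψ|² dr = 1, i.e. A² = (45·π·a_0^7/2)^(−1).
Substituting u = r/a_0, A², 4π and the length scale all cancel in the ratio: P = ∫_{0}^{2.3} u^6·e^(-2·u) du / ∫_{0}^{∞} u^6·e^(-2·u) du.
With ∫ u^6·e^(-2·u) du = -(4·u^6 + 12·u^5 + 30·u^4 + 60·u^3 + 90·u^2 + 90·u + 45)·e^(-2·u)/8 + C, the region integral is ≈ 1.0236 and the full one is 45/8.
Taking the ratio yields P = 0.1820.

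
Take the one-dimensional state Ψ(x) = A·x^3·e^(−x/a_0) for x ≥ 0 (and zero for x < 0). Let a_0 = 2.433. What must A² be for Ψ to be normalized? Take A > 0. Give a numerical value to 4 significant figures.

The normalization condition is ∫|Ψ|² dx = 1 from 0 to ∞.
With Ψ = A·x^3·e^(−x/a_0), the integral evaluates to A²·[45·a_0^7/8].
Setting this equal to 1 gives A² = 1/(45·a_0^7/8).
Plugging in a_0 = 2.433 yields A = 0.018769.

A^2 ≈ 0.0003523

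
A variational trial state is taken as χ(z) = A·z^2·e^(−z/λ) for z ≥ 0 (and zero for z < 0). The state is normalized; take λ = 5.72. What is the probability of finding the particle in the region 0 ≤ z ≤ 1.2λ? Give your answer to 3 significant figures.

P ≈ 0.0959

P = ∫_{0}^{1.2λ} |χ(z)|² dz.
Since A² = 1/(3·λ^5/4), this is the region integral divided by the full normalization integral.
In terms of u = z/λ (A² and the length scale cancel between numerator and denominator), P = [∫_{0}^{1.2} u^4·e^(-2·u) du] / [∫_{0}^{∞} u^4·e^(-2·u) du].
Using ∫ u^4·e^(-2·u) du = -(u^4/2 + u^3 + 3·u^2/2 + 3·u/2 + 3/4)·e^(-2·u), the numerator is ≈ 0.071901 and the denominator is 3/4.
This works out to P = 0.09587.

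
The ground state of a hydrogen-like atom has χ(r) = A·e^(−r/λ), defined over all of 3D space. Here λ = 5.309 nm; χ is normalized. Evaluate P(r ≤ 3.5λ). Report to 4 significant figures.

P = ∫ |χ|² 4πr² dr over r ≤ 3.5λ.
Normalization gives A² = 1/(π·λ^3).
In terms of u = r/λ (A², 4π and the length scale all cancel between numerator and denominator), P = [∫_{0}^{3.5} u^2·e^(-2·u) du] / [∫_{0}^{∞} u^2·e^(-2·u) du].
Using ∫ u^2·e^(-2·u) du = -(2·u^2 + 2·u + 1)·e^(-2·u)/4, the numerator is 1/4 - 65·e^(-7)/8 and the denominator is 1/4.
The region integral divided by the full integral gives P = 0.97036.

P ≈ 0.9704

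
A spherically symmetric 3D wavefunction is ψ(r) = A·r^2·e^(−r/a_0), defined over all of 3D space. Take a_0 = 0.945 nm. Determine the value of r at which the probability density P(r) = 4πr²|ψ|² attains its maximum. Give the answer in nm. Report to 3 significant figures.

r ≈ 2.84 nm

Set d/dr [P(r) = 4πr²|ψ|²] = 0 and solve for r > 0.
Solving yields r = 3·a_0.
With a_0 = 0.945, the most probable radial distance is 2.835 nm.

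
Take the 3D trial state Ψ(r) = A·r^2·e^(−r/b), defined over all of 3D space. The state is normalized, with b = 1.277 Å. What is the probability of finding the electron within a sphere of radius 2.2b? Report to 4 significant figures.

P ≈ 0.1564

P = ∫ |Ψ|² 4πr² dr over r ≤ 2.2b.
The full normalization integral is A²·[45·π·b^7/2] = 1, fixing A².
In terms of u = r/b (A², 4π and the length scale all cancel between numerator and denominator), P = [∫_{0}^{2.2} u^6·e^(-2·u) du] / [∫_{0}^{∞} u^6·e^(-2·u) du].
An antiderivative of u^6·e^(-2·u) is -(4·u^6 + 12·u^5 + 30·u^4 + 60·u^3 + 90·u^2 + 90·u + 45)·e^(-2·u)/8; evaluating from 0 to 2.2 gives ≈ 0.879496, while the full integral is 45/8.
This evaluates to P = 0.15635.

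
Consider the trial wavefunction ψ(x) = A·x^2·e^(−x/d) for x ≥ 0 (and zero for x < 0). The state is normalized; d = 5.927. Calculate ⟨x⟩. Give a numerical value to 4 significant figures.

⟨x⟩ ≈ 14.82

⟨x⟩ = ∫ x |ψ|² dx over the full domain.
With ∫₀^∞ x^5 e^(−αx) dx = 5!/α^6, evaluating both integrals, ⟨x⟩ = 5·d/2.
Putting d = 5.927 gives 14.818.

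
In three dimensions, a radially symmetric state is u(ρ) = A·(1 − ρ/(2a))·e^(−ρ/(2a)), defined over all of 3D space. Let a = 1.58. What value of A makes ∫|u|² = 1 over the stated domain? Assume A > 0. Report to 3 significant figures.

Normalization requires ∫|u|² 4πρ² dρ = 1, integrated from 0 to ∞.
Recall ∫₀^∞ ρ^m e^(−ρ/β) dρ = m!·β^(m+1), carrying out the integral gives A² · 8·π·a^3.
Setting this equal to 1 gives A² = 1/(8·π·a^3).
Substituting a = 1.58 gives A² = 0.01009, so A = 0.1004.

A ≈ 0.100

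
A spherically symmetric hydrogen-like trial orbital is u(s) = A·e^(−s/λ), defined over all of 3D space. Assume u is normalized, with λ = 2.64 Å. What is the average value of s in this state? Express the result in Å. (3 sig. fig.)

⟨s⟩ ≈ 3.96 Å

⟨s⟩ = ∫ s |u|² 4πs² ds over the full domain.
With ∫₀^∞ s^3 e^(−αs) ds = 3!/α^4, the ratio of the moment integral to the normalization integral gives ⟨s⟩ = 3·λ/2.
With λ = 2.64, ⟨s⟩ = 3.960.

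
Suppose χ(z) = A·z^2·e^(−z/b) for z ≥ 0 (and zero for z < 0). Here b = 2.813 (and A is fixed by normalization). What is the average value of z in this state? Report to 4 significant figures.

The expectation value is the |χ|²-weighted average of z: ∫ z|χ|² dz.
Using ∫₀^∞ zⁿ e^(−αz) dz = n!/αⁿ⁺¹, the ratio of the moment integral to the normalization integral gives ⟨z⟩ = 5·b/2.
Putting b = 2.813 gives 7.0325.

⟨z⟩ ≈ 7.033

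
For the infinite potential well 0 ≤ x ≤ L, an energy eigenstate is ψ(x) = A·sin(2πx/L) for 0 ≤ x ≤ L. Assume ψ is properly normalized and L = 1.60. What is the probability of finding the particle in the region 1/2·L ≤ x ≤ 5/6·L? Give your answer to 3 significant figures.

P ≈ 0.402

P = ∫_{1/2·L}^{5/6·L} |ψ(x)|² dx.
The normalization integral ∫|ψ|²dx over the whole domain equals L/2·A², and A² cancels in the ratio.
In terms of u = x/L (A² and the length scale cancel between numerator and denominator), P = [∫_{1/2}^{5/6} sin(2·π·u)^2 du] / [∫_{0}^{1} sin(2·π·u)^2 du].
With ∫ sin(2·π·u)^2 du = u/2 - sin(4·π·u)/(8·π) + C, the region integral is √(3)/(16·π) + 1/6 and the full one is 1/2.
Taking the ratio, P = (√(3)/8 + π/3)/π.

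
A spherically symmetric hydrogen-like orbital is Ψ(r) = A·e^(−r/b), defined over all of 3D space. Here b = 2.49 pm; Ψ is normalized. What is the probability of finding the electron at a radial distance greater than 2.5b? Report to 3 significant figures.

P = ∫ |Ψ|² 4πr² dr over r > 2.5b.
The full normalization integral is A²·[π·b^3] = 1, fixing A².
In terms of u = r/b (A², 4π and the length scale all cancel between numerator and denominator), P = [∫_{2.5}^{∞} u^2·e^(-2·u) du] / [∫_{0}^{∞} u^2·e^(-2·u) du].
With ∫ u^2·e^(-2·u) du = -(2·u^2 + 2·u + 1)·e^(-2·u)/4 + C, the region integral is 37·e^(-5)/8 and the full one is 1/4.
This evaluates to P = 0.1247.

P ≈ 0.125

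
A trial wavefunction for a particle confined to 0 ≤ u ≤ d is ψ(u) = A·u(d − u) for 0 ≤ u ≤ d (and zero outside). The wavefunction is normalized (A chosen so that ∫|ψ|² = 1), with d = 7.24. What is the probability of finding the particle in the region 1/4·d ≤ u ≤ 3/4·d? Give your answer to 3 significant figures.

The probability is P = ∫ |ψ|² du over [1/4·d, 3/4·d].
With A² fixed by ∫|ψ|² = 1, i.e. A² = (d^5/30)^(−1), substitute and integrate.
Let t = u/d; then A² and the length scale cancel, so P = ∫_{1/4}^{3/4} t^2·(1 - t)^2 dt ÷ ∫_{0}^{1} t^2·(1 - t)^2 dt.
Using ∫ t^2·(1 - t)^2 dt = t^3·(6·t^2 - 15·t + 10)/30, the numerator is 203/7680 and the denominator is 1/30.
The result is P = 203/256.

P ≈ 0.793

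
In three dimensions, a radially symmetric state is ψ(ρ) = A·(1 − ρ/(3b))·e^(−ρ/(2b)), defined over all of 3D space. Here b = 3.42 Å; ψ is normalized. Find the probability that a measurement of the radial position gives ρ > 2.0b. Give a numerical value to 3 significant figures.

P ≈ 0.677

Integrate the radial probability density 4πρ²|ψ|² over ρ > 2.0b.
The full normalization integral is A²·[8·π·b^3/3] = 1, fixing A².
Substituting u = ρ/b, A², 4π and the length scale all cancel in the ratio: P = ∫_{2.0}^{∞} u^2·(1 - u/3)^2·e^(-u) du / ∫_{0}^{∞} u^2·(1 - u/3)^2·e^(-u) du.
An antiderivative of u^2·(1 - u/3)^2·e^(-u) is (-u^4 + 2·u^3 - 3·u^2 - 6·u - 6)·e^(-u)/9; evaluating from 2.0 to ∞ gives 10·e^(-2)/3, while the full integral is 2/3.
The region integral divided by the full integral gives P = 0.6767.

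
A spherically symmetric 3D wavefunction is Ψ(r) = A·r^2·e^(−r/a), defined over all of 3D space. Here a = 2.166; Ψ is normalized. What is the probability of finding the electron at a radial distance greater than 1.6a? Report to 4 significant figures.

Integrate the radial probability density 4πr²|Ψ|² over r > 1.6a.
Normalization gives A² = 1/(45·π·a^7/2).
Substituting u = r/a, A², 4π and the length scale all cancel in the ratio: P = ∫_{1.6}^{∞} u^6·e^(-2·u) du / ∫_{0}^{∞} u^6·e^(-2·u) du.
Using ∫ u^6·e^(-2·u) du = -(4·u^6 + 12·u^5 + 30·u^4 + 60·u^3 + 90·u^2 + 90·u + 45)·e^(-2·u)/8, the numerator is ≈ 5.37402 and the denominator is 45/8.
The region integral divided by the full integral gives P = 0.95538.

P ≈ 0.9554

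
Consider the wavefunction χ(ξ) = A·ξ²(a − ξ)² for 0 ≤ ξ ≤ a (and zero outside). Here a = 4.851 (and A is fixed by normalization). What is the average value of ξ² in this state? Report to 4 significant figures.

⟨ξ^2⟩ ≈ 6.418

⟨ξ²⟩ = ∫ ξ^2 |χ|² dξ over the full domain.
Expanding the polynomial and integrating term by term, the ratio of the moment integral to the normalization integral gives ⟨ξ²⟩ = 3·a^2/11.
With a = 4.851, ⟨ξ^2⟩ = 6.4179.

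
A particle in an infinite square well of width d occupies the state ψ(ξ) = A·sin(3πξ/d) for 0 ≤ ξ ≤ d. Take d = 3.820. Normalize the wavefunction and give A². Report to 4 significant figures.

Normalization requires ∫|ψ|² dξ = 1, integrated from 0 to d.
Carrying out the integral gives A² · d/2.
Setting this equal to 1 gives A² = 1/(d/2).
Plugging in d = 3.820 yields A = 0.72357.

A^2 ≈ 0.5236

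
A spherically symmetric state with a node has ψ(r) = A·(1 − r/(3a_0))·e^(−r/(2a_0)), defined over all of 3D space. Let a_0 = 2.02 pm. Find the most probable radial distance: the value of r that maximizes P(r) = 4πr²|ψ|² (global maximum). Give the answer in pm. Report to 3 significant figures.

The maximum of P(r) = 4πr²|ψ|² occurs where its derivative vanishes.
This gives r = a_0.
With a_0 = 2.02, the most probable radial distance is 2.020 pm.

r ≈ 2.02 pm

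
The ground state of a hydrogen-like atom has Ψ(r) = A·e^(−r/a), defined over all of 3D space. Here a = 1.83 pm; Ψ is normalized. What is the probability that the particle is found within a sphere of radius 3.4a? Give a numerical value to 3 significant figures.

P ≈ 0.966

P = ∫ |Ψ|² 4πr² dr over r ≤ 3.4a.
A² is fixed by ∫₀^∞ 4πr²|Ψ|² dr = 1, i.e. A² = (π·a^3)^(−1).
Substituting u = r/a, A², 4π and the length scale all cancel in the ratio: P = ∫_{0}^{3.4} u^2·e^(-2·u) du / ∫_{0}^{∞} u^2·e^(-2·u) du.
With ∫ u^2·e^(-2·u) du = -(2·u^2 + 2·u + 1)·e^(-2·u)/4 + C, the region integral is 1/4 - 773·e^(-34/5)/100 and the full one is 1/4.
The region integral divided by the full integral gives P = 0.9656.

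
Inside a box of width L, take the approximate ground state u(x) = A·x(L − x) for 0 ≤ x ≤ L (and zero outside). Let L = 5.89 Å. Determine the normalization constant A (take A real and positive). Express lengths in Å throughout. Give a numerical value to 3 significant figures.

A ≈ 0.0651 Å^(-5/2)

Require ∫ |u|² dx = 1 over the whole domain.
Expanding the polynomial and integrating term by term, carrying out the integral gives A² · L^5/30.
Hence A² = 1/[L^5/30].
With L = 5.89: A² = 0.004232 and A = 0.06505.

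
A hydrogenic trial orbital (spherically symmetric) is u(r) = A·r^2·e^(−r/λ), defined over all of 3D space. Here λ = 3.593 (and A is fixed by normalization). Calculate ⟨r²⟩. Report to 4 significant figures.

⟨r^2⟩ ≈ 180.7

By definition ⟨r²⟩ = ∫ r^2 |u(r)|² 4πr² dr.
With ∫₀^∞ r^8 e^(−αr) dr = 8!/α^9, evaluating both integrals, ⟨r²⟩ = 14·λ^2.
With λ = 3.593, ⟨r^2⟩ = 180.74.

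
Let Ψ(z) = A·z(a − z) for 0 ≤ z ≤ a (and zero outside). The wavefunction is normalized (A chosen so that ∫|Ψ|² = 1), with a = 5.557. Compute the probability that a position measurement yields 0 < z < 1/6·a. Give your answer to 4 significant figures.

The probability is P = ∫ |Ψ|² dz over [0, 1/6·a].
With A² fixed by ∫|Ψ|² = 1, i.e. A² = (a^5/30)^(−1), substitute and integrate.
Let u = z/a; then A² and the length scale cancel, so P = ∫_{0}^{1/6} u^2·(1 - u)^2 du ÷ ∫_{0}^{1} u^2·(1 - u)^2 du.
An antiderivative of u^2·(1 - u)^2 is u^3·(6·u^2 - 15·u + 10)/30; evaluating from 0 to 1/6 gives ≈ 0.00118313, while the full integral is 1/30.
Taking the ratio, P = 23/648.

P ≈ 0.03549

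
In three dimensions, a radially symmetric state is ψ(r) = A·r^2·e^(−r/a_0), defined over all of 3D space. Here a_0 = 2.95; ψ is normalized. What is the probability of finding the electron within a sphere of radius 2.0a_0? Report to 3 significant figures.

Integrate the radial probability density 4πr²|ψ|² over r ≤ 2.0a_0.
Normalization gives A² = 1/(45·π·a_0^7/2).
Let u = r/a_0; then A², 4π and the length scale all cancel, so P = ∫_{0}^{2.0} u^6·e^(-2·u) du ÷ ∫_{0}^{∞} u^6·e^(-2·u) du.
An antiderivative of u^6·e^(-2·u) is -(4·u^6 + 12·u^5 + 30·u^4 + 60·u^3 + 90·u^2 + 90·u + 45)·e^(-2·u)/8; evaluating from 0 to 2.0 gives 45/8 - 2185·e^(-4)/8, while the full integral is 45/8.
The region integral divided by the full integral gives P = 0.1107.

P ≈ 0.111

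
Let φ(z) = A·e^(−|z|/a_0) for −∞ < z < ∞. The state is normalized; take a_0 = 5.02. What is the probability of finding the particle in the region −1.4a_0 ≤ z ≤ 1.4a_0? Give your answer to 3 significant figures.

P ≈ 0.939

P = ∫_{−1.4a_0}^{1.4a_0} |φ(z)|² dz.
Since A² = 1/(a_0), this is the region integral divided by the full normalization integral.
Both integrals are even about z = 0, so only the z ≥ 0 halves are needed (the factors of 2 cancel). Let u = z/a_0; then A² and the length scale cancel, so P = ∫_{0}^{1.4} e^(-2·u) du ÷ ∫_{0}^{∞} e^(-2·u) du.
Using ∫ e^(-2·u) du = -e^(-2·u)/2, the numerator is 1/2 - e^(-14/5)/2 and the denominator is 1/2.
The result is P = 0.9392.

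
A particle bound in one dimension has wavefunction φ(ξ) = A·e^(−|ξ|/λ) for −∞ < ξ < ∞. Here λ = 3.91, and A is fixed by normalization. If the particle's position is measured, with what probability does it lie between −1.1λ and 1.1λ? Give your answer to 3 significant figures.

|φ|² is the probability density, so P = ∫_{−1.1λ}^{1.1λ} |φ|² dξ.
Since A² = 1/(λ), this is the region integral divided by the full normalization integral.
By symmetry take twice the ξ ≥ 0 contribution in numerator and denominator; the 2's cancel. In terms of u = ξ/λ (A² and the length scale cancel between numerator and denominator), P = [∫_{0}^{1.1} e^(-2·u) du] / [∫_{0}^{∞} e^(-2·u) du].
With ∫ e^(-2·u) du = -e^(-2·u)/2 + C, the region integral is 1/2 - e^(-11/5)/2 and the full one is 1/2.
The result is P = 0.8892.

P ≈ 0.889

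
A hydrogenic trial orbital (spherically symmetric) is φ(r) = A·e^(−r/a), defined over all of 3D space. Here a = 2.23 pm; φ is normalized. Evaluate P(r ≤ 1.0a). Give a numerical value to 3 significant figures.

With dV = 4πr²dr, the probability is ∫|φ|² dV over r ≤ 1.0a.
A² is fixed by ∫₀^∞ 4πr²|φ|² dr = 1, i.e. A² = (π·a^3)^(−1).
In terms of u = r/a (A², 4π and the length scale all cancel between numerator and denominator), P = [∫_{0}^{1.0} u^2·e^(-2·u) du] / [∫_{0}^{∞} u^2·e^(-2·u) du].
With ∫ u^2·e^(-2·u) du = -(2·u^2 + 2·u + 1)·e^(-2·u)/4 + C, the region integral is 1/4 - 5·e^(-2)/4 and the full one is 1/4.
Taking the ratio yields P = 0.3233.

P ≈ 0.323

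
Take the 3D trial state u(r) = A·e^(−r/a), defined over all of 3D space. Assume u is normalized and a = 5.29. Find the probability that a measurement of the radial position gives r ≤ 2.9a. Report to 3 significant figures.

Integrate the radial probability density 4πr²|u|² over r ≤ 2.9a.
The full normalization integral is A²·[π·a^3] = 1, fixing A².
Substituting t = r/a, A², 4π and the length scale all cancel in the ratio: P = ∫_{0}^{2.9} t^2·e^(-2·t) dt / ∫_{0}^{∞} t^2·e^(-2·t) dt.
An antiderivative of t^2·e^(-2·t) is -(2·t^2 + 2·t + 1)·e^(-2·t)/4; evaluating from 0 to 2.9 gives 1/4 - 1181·e^(-29/5)/200, while the full integral is 1/4.
The region integral divided by the full integral gives P = 0.9285.

P ≈ 0.928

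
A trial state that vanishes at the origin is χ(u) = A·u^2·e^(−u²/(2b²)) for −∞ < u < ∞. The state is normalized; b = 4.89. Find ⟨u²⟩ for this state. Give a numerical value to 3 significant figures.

⟨u²⟩ = ∫ u^2 |χ|² du over the full domain.
Evaluating both integrals, ⟨u²⟩ = 5·b^2/2.
With b = 4.89, ⟨u^2⟩ = 59.78.

⟨u^2⟩ ≈ 59.8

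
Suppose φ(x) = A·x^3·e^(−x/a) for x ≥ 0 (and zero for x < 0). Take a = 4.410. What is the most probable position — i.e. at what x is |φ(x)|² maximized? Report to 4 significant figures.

Differentiate |φ(x)|² with respect to x and set to zero.
Solving yields x = 3·a.
With a = 4.410, the most probable position is 13.230.

x ≈ 13.23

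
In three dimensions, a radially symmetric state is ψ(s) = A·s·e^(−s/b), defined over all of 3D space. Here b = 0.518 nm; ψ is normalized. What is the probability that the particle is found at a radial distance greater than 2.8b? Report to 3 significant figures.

Integrate the radial probability density 4πs²|ψ|² over s > 2.8b.
A² is fixed by ∫₀^∞ 4πs²|ψ|² ds = 1, i.e. A² = (3·π·b^5)^(−1).
In terms of u = s/b (A², 4π and the length scale all cancel between numerator and denominator), P = [∫_{2.8}^{∞} u^4·e^(-2·u) du] / [∫_{0}^{∞} u^4·e^(-2·u) du].
An antiderivative of u^4·e^(-2·u) is -(u^4/2 + u^3 + 3·u^2/2 + 3·u/2 + 3/4)·e^(-2·u); evaluating from 2.8 to ∞ gives ≈ 0.25661, while the full integral is 3/4.
This evaluates to P = 0.3422.

P ≈ 0.342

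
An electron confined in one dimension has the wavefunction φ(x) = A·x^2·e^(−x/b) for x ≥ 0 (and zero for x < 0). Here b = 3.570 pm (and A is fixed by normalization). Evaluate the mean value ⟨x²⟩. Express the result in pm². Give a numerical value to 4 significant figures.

The expectation value is the |φ|²-weighted average of x^2: ∫ x^2|φ|² dx.
The ratio of the moment integral to the normalization integral gives ⟨x²⟩ = 15·b^2/2.
With b = 3.570, ⟨x^2⟩ = 95.587.

⟨x^2⟩ ≈ 95.59 pm^2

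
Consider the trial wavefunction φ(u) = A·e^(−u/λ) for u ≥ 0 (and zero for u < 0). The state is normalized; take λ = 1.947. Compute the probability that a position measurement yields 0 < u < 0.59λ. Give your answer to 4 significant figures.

P ≈ 0.6927

P = ∫_{0}^{0.59λ} |φ(u)|² du.
The normalization integral ∫|φ|²du over the whole domain equals λ/2·A², and A² cancels in the ratio.
Substituting t = u/λ, A² and the length scale cancel in the ratio: P = ∫_{0}^{0.59} e^(-2·t) dt / ∫_{0}^{∞} e^(-2·t) dt.
With ∫ e^(-2·t) dt = -e^(-2·t)/2 + C, the region integral is 1/2 - e^(-59/50)/2 and the full one is 1/2.
Taking the ratio, P = 0.69272.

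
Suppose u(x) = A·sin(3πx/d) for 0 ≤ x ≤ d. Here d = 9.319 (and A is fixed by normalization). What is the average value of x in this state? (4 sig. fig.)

⟨x⟩ ≈ 4.660

The expectation value is the |u|²-weighted average of x: ∫ x|u|² dx.
Using sin²θ = (1 − cos 2θ)/2, since the A² factors cancel between numerator and denominator, ⟨x⟩ = d/2.
With d = 9.319, ⟨x⟩ = 4.6595.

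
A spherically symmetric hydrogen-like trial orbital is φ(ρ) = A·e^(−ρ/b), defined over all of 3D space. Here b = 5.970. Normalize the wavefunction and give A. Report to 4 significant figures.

Normalization requires ∫|φ|² 4πρ² dρ = 1, integrated from 0 to ∞.
∫|φ|² 4πρ² dρ = A²·(π·b^3).
Plugging in b = 5.970 yields A = 0.038678.

A ≈ 0.03868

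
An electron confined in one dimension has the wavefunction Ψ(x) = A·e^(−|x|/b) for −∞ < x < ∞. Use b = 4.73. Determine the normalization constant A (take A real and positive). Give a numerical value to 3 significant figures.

Require ∫ |Ψ|² dx = 1 over the whole domain.
Recall ∫₀^∞ x^m e^(−x/β) dx = m!·β^(m+1), the integral (without the A² prefactor) comes out to b.
Hence A² = 1/[b].
With b = 4.73: A² = 0.2114 and A = 0.4598.

A ≈ 0.460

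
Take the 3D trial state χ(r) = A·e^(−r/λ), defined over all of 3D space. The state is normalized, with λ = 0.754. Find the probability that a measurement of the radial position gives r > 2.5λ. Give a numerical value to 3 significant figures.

P ≈ 0.125

P = ∫ |χ|² 4πr² dr over r > 2.5λ.
Normalization gives A² = 1/(π·λ^3).
Let u = r/λ; then A², 4π and the length scale all cancel, so P = ∫_{2.5}^{∞} u^2·e^(-2·u) du ÷ ∫_{0}^{∞} u^2·e^(-2·u) du.
With ∫ u^2·e^(-2·u) du = -(2·u^2 + 2·u + 1)·e^(-2·u)/4 + C, the region integral is 37·e^(-5)/8 and the full one is 1/4.
The region integral divided by the full integral gives P = 0.1247.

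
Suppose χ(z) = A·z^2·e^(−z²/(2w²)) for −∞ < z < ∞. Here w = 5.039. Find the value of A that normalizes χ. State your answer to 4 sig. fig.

Normalization requires ∫|χ|² dz = 1, integrated from −∞ to ∞.
Using the Gaussian integral ∫_{−∞}^{∞} e^(−αz²) dz = √(π/α), carrying out the integral gives A² · 3·√(π)·w^5/4.
So A² = (3·√(π)·w^5/4)^(−1).
Plugging in w = 5.039 yields A = 0.015217.

A ≈ 0.01522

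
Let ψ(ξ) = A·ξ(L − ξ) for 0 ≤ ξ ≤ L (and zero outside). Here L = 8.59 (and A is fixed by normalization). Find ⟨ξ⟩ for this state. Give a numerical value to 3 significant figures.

⟨ξ⟩ ≈ 4.30

⟨ξ⟩ = ∫ ξ |ψ|² dξ over the full domain.
The ratio of the moment integral to the normalization integral gives ⟨ξ⟩ = L/2.
Putting L = 8.59 gives 4.295.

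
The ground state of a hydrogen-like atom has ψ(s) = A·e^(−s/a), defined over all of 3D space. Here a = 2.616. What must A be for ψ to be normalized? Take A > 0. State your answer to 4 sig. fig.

A ≈ 0.1333

Normalization requires ∫|ψ|² 4πs² ds = 1, integrated from 0 to ∞.
(Spherical symmetry: dV = 4πs² ds.)
Recall ∫₀^∞ s^m e^(−s/β) ds = m!·β^(m+1), carrying out the integral gives A² · π·a^3.
Hence A² = 1/[π·a^3].
Plugging in a = 2.616 yields A = 0.13334.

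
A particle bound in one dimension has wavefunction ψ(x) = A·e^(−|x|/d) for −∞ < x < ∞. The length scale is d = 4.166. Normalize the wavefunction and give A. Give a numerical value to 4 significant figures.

A ≈ 0.4899

Require ∫ |ψ|² dx = 1 over the whole domain.
∫|ψ|² dx = A²·(d).
So A² = (d)^(−1).
With d = 4.166: A² = 0.24004 and A = 0.48994.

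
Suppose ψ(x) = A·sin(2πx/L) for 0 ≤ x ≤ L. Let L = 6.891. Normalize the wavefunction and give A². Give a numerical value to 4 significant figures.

Normalization requires ∫|ψ|² dx = 1, integrated from 0 to L.
Using sin²θ = (1 − cos 2θ)/2, carrying out the integral gives A² · L/2.
Setting this equal to 1 gives A² = 1/(L/2).
Plugging in L = 6.891 yields A = 0.53873.

A^2 ≈ 0.2902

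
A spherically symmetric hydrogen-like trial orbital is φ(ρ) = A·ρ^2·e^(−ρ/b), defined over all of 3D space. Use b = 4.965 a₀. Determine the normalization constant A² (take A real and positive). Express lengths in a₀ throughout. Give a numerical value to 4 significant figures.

A^2 ≈ 1.902E-7 a₀^(-7)

We need A² ∫|f|² 4πρ² dρ = 1, taking the integral from 0 to ∞.
Recall ∫₀^∞ ρ^m e^(−ρ/β) dρ = m!·β^(m+1), carrying out the integral gives A² · 45·π·b^7/2.
Substituting b = 4.965 gives A² = 1.9021E-7, so A = 0.00043613.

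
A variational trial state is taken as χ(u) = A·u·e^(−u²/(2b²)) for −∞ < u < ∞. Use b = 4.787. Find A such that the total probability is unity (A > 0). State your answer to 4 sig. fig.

A ≈ 0.1014

The normalization condition is ∫|χ|² du = 1 from −∞ to ∞.
With ∫_{−∞}^{∞} u^(2m) e^(−αu²) du = (2m−1)!!·√π / (2^m α^(m+1/2)), ∫|χ|² du = A²·(√(π)·b^3/2).
Substituting b = 4.787 gives A² = 0.010286, so A = 0.10142.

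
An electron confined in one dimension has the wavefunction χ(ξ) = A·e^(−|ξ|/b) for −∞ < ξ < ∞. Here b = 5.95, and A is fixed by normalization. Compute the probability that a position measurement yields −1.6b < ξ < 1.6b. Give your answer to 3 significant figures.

|χ|² is the probability density, so P = ∫_{−1.6b}^{1.6b} |χ|² dξ.
Since A² = 1/(b), this is the region integral divided by the full normalization integral.
By symmetry take twice the ξ ≥ 0 contribution in numerator and denominator; the 2's cancel. Substituting u = ξ/b, A² and the length scale cancel in the ratio: P = ∫_{0}^{1.6} e^(-2·u) du / ∫_{0}^{∞} e^(-2·u) du.
With ∫ e^(-2·u) du = -e^(-2·u)/2 + C, the region integral is 1/2 - e^(-16/5)/2 and the full one is 1/2.
This works out to P = 0.9592.

P ≈ 0.959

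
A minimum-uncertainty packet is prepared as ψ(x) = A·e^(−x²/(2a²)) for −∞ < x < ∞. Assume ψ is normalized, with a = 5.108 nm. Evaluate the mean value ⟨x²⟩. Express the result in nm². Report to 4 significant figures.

⟨x^2⟩ ≈ 13.05 nm^2

By definition ⟨x²⟩ = ∫ x^2 |ψ(x)|² dx.
The ratio of the moment integral to the normalization integral gives ⟨x²⟩ = a^2/2.
Putting a = 5.108 gives 13.046.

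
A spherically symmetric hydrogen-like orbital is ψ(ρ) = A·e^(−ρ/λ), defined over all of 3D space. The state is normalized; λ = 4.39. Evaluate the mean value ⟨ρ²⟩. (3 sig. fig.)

⟨ρ^2⟩ ≈ 57.8

By definition ⟨ρ²⟩ = ∫ ρ^2 |ψ(ρ)|² 4πρ² dρ.
Evaluating both integrals, ⟨ρ²⟩ = 3·λ^2.
With λ = 4.39, ⟨ρ^2⟩ = 57.82.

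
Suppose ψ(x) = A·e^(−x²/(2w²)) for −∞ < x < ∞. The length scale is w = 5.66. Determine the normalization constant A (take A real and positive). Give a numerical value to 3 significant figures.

We need A² ∫|f|² dx = 1, taking the integral from −∞ to ∞.
The integral (without the A² prefactor) comes out to √(π)·w.
Substituting w = 5.66 gives A² = 0.09968, so A = 0.3157.

A ≈ 0.316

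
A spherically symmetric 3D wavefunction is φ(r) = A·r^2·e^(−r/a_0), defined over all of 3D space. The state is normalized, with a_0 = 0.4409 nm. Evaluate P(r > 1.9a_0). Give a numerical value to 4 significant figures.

P ≈ 0.9091

Integrate the radial probability density 4πr²|φ|² over r > 1.9a_0.
Normalization gives A² = 1/(45·π·a_0^7/2).
Let u = r/a_0; then A², 4π and the length scale all cancel, so P = ∫_{1.9}^{∞} u^6·e^(-2·u) du ÷ ∫_{0}^{∞} u^6·e^(-2·u) du.
Using ∫ u^6·e^(-2·u) du = -(4·u^6 + 12·u^5 + 30·u^4 + 60·u^3 + 90·u^2 + 90·u + 45)·e^(-2·u)/8, the numerator is ≈ 5.11373 and the denominator is 45/8.
The region integral divided by the full integral gives P = 0.90911.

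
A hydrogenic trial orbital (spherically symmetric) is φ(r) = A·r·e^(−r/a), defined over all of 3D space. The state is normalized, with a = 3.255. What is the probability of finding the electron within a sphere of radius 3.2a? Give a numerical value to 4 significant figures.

P = ∫ |φ|² 4πr² dr over r ≤ 3.2a.
Normalization gives A² = 1/(3·π·a^5).
Substituting u = r/a, A², 4π and the length scale all cancel in the ratio: P = ∫_{0}^{3.2} u^4·e^(-2·u) du / ∫_{0}^{∞} u^4·e^(-2·u) du.
An antiderivative of u^4·e^(-2·u) is -(u^4/2 + u^3 + 3·u^2/2 + 3·u/2 + 3/4)·e^(-2·u); evaluating from 0 to 3.2 gives ≈ 0.573697, while the full integral is 3/4.
This evaluates to P = 0.76493.

P ≈ 0.7649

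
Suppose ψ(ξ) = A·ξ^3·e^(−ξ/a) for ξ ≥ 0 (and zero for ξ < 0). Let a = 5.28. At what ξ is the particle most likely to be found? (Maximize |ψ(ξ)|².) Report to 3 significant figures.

The maximum of |ψ(ξ)|² occurs where its derivative vanishes.
Solving yields ξ = 3·a.
With a = 5.28, the most probable position is 15.84.

ξ ≈ 15.8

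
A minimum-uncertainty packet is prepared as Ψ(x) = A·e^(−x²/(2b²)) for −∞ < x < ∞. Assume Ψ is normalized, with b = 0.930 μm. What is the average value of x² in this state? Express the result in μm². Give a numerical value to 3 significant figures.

The expectation value is the |Ψ|²-weighted average of x^2: ∫ x^2|Ψ|² dx.
Since the A² factors cancel between numerator and denominator, ⟨x²⟩ = b^2/2.
Putting b = 0.930 gives 0.4325.

⟨x^2⟩ ≈ 0.432 μm^2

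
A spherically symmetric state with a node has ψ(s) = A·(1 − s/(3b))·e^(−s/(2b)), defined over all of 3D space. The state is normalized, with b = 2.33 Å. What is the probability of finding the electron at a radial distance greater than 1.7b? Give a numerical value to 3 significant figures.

P ≈ 0.712

Integrate the radial probability density 4πs²|ψ|² over s > 1.7b.
Normalization gives A² = 1/(8·π·b^3/3).
Substituting u = s/b, A², 4π and the length scale all cancel in the ratio: P = ∫_{1.7}^{∞} u^2·(1 - u/3)^2·e^(-u) du / ∫_{0}^{∞} u^2·(1 - u/3)^2·e^(-u) du.
Using ∫ u^2·(1 - u/3)^2·e^(-u) du = (-u^4 + 2·u^3 - 3·u^2 - 6·u - 6)·e^(-u)/9, the numerator is ≈ 0.47490 and the denominator is 2/3.
This evaluates to P = 0.7123.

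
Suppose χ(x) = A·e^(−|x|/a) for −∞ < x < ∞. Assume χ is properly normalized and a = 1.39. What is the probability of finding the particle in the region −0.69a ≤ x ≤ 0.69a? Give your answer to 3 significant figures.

P ≈ 0.748

The probability is P = ∫ |χ|² dx over [−0.69a, 0.69a].
The normalization integral ∫|χ|²dx over the whole domain equals a·A², and A² cancels in the ratio.
Both integrals are even about x = 0, so only the x ≥ 0 halves are needed (the factors of 2 cancel). Substituting u = x/a, A² and the length scale cancel in the ratio: P = ∫_{0}^{0.69} e^(-2·u) du / ∫_{0}^{∞} e^(-2·u) du.
Using ∫ e^(-2·u) du = -e^(-2·u)/2, the numerator is 1/2 - e^(-69/50)/2 and the denominator is 1/2.
Taking the ratio, P = 0.7484.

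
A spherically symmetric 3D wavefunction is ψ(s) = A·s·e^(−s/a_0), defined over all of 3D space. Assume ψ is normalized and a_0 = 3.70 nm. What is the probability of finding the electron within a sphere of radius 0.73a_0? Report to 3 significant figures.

P ≈ 0.0168

With dV = 4πs²ds, the probability is ∫|ψ|² dV over s ≤ 0.73a_0.
The full normalization integral is A²·[3·π·a_0^5] = 1, fixing A².
Substituting u = s/a_0, A², 4π and the length scale all cancel in the ratio: P = ∫_{0}^{0.73} u^4·e^(-2·u) du / ∫_{0}^{∞} u^4·e^(-2·u) du.
With ∫ u^4·e^(-2·u) du = -(u^4/2 + u^3 + 3·u^2/2 + 3·u/2 + 3/4)·e^(-2·u) + C, the region integral is ≈ 0.012567 and the full one is 3/4.
The region integral divided by the full integral gives P = 0.01676.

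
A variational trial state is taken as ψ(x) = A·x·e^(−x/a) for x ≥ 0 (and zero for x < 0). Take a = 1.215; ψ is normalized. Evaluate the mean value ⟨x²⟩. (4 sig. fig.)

The expectation value is the |ψ|²-weighted average of x^2: ∫ x^2|ψ|² dx.
With ∫₀^∞ x^4 e^(−αx) dx = 4!/α^5, the ratio of the moment integral to the normalization integral gives ⟨x²⟩ = 3·a^2.
Putting a = 1.215 gives 4.4287.

⟨x^2⟩ ≈ 4.429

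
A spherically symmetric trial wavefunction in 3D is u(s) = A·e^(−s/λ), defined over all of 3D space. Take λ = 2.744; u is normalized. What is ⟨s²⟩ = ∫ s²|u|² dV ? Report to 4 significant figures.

⟨s^2⟩ ≈ 22.59

⟨s²⟩ = ∫ s^2 |u|² 4πs² ds over the full domain.
Evaluating both integrals, ⟨s²⟩ = 3·λ^2.
Putting λ = 2.744 gives 22.589.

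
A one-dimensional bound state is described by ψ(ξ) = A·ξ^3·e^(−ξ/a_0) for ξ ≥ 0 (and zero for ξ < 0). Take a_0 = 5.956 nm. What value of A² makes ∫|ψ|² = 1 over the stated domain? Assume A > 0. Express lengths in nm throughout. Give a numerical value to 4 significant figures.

The normalization condition is ∫|ψ|² dξ = 1 from 0 to ∞.
With ∫₀^∞ ξ^6 e^(−αξ) dξ = 6!/α^7, the integral (without the A² prefactor) comes out to 45·a_0^7/8.
Hence A² = 1/[45·a_0^7/8].
With a_0 = 5.956: A² = 6.6864E-7 and A = 0.00081771.

A^2 ≈ 6.686E-7 nm^(-7)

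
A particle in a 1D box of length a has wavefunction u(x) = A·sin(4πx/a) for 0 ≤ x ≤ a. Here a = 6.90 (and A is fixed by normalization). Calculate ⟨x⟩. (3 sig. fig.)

The expectation value is the |u|²-weighted average of x: ∫ x|u|² dx.
Evaluating both integrals, ⟨x⟩ = a/2.
With a = 6.90, ⟨x⟩ = 3.450.

⟨x⟩ ≈ 3.45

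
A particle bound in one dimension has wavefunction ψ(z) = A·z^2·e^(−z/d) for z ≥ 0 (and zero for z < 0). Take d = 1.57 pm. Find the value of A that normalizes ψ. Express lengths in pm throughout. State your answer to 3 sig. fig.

We need A² ∫|f|² dz = 1, taking the integral from 0 to ∞.
Recall ∫₀^∞ z^m e^(−z/β) dz = m!·β^(m+1), the integral (without the A² prefactor) comes out to 3·d^5/4.
Hence A² = 1/[3·d^5/4].
With d = 1.57: A² = 0.1398 and A = 0.3739.

A ≈ 0.374 pm^(-5/2)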